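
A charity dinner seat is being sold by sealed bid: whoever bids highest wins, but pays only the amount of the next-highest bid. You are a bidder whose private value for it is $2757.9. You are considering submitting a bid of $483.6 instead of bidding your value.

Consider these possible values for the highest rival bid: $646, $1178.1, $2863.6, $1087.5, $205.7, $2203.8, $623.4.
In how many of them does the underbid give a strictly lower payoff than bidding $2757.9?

5

The deviation hurts exactly when the highest competing bid lies strictly between $483.6 and $2757.9 — underbidding then forfeits a profitable win.
$646: inside the interval → strictly worse (loss $2111.9).
$1178.1: inside the interval → strictly worse (loss $1579.8).
$2863.6: above both → same outcome either way.
$1087.5: inside the interval → strictly worse (loss $1670.4).
$205.7: below both → same outcome either way.
$2203.8: inside the interval → strictly worse (loss $554.1).
$623.4: inside the interval → strictly worse (loss $2134.5).
Count: 5.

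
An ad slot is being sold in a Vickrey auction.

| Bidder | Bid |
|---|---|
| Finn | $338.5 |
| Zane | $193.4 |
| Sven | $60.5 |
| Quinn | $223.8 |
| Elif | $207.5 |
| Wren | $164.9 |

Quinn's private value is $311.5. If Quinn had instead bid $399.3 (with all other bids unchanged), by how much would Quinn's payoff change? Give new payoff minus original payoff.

The highest bid among the other bidders is $338.5; Quinn's bid doesn't change that.
Original bid $223.8: Quinn is not highest (top rival bid is $338.5); payoff $0.
Alternative bid $399.3: Quinn is highest, pays the top rival bid $338.5; payoff $311.5 − $338.5 = −$27.
Change in payoff = −$27 − ($0) = −$27.

−$27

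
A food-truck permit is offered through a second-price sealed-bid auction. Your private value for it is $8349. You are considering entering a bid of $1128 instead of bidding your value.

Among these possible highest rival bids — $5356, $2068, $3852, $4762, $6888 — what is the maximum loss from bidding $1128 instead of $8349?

$6281

$5356: truthful gives $2993, deviation gives $0 → loss $2993.
$2068: truthful gives $6281, deviation gives $0 → loss $6281.
$3852: truthful gives $4497, deviation gives $0 → loss $4497.
$4762: truthful gives $3587, deviation gives $0 → loss $3587.
$6888: truthful gives $1461, deviation gives $0 → loss $1461.
Maximum loss: $6281.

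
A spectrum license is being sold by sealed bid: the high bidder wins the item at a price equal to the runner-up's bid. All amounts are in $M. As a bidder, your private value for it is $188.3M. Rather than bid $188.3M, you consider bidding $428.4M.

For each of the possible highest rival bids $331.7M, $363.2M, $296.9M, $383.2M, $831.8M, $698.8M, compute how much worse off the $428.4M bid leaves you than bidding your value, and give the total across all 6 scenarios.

$621.8M

The deviation costs you only when the competing bid falls strictly between $188.3M and $428.4M; elsewhere both bids give the same outcome.
$331.7M: truthful payoff $0M, deviation payoff −$143.4M → loss $143.4M.
$363.2M: truthful payoff $0M, deviation payoff −$174.9M → loss $174.9M.
$296.9M: truthful payoff $0M, deviation payoff −$108.6M → loss $108.6M.
$383.2M: truthful payoff $0M, deviation payoff −$194.9M → loss $194.9M.
$831.8M: outcomes coincide → loss $0M.
$698.8M: outcomes coincide → loss $0M.
Total loss = $143.4M + $174.9M + $108.6M + $194.9M = $621.8M.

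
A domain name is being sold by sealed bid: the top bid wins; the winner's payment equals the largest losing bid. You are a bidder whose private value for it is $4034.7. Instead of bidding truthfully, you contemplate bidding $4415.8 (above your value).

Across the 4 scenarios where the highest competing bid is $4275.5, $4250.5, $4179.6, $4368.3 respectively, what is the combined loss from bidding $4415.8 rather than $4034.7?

The deviation costs you only when the competing bid falls strictly between $4034.7 and $4415.8; elsewhere both bids give the same outcome.
$4275.5: truthful payoff $0, deviation payoff −$240.8 → loss $240.8.
$4250.5: truthful payoff $0, deviation payoff −$215.8 → loss $215.8.
$4179.6: truthful payoff $0, deviation payoff −$144.9 → loss $144.9.
$4368.3: truthful payoff $0, deviation payoff −$333.6 → loss $333.6.
Total loss = $240.8 + $215.8 + $144.9 + $333.6 = $935.1.

$935.1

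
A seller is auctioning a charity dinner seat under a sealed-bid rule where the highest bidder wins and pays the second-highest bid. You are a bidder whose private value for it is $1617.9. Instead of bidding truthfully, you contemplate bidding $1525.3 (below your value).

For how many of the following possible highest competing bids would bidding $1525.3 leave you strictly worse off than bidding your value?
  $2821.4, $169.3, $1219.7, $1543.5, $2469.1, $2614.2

1

The deviation hurts exactly when the highest competing bid lies strictly between $1525.3 and $1617.9 — underbidding then forfeits a profitable win.
$2821.4: above both → same outcome either way.
$169.3: below both → same outcome either way.
$1219.7: below both → same outcome either way.
$1543.5: inside the interval → strictly worse (loss $74.4).
$2469.1: above both → same outcome either way.
$2614.2: above both → same outcome either way.
Count: 1.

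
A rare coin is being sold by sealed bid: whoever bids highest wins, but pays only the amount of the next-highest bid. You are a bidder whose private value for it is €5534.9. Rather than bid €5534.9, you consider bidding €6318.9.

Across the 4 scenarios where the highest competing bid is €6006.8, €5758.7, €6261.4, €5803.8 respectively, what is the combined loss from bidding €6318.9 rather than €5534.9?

The deviation costs you only when the competing bid falls strictly between €5534.9 and €6318.9; elsewhere both bids give the same outcome.
€6006.8: truthful payoff €0, deviation payoff −€471.9 → loss €471.9.
€5758.7: truthful payoff €0, deviation payoff −€223.8 → loss €223.8.
€6261.4: truthful payoff €0, deviation payoff −€726.5 → loss €726.5.
€5803.8: truthful payoff €0, deviation payoff −€268.9 → loss €268.9.
Total loss = €471.9 + €223.8 + €726.5 + €268.9 = €1691.1.

€1691.1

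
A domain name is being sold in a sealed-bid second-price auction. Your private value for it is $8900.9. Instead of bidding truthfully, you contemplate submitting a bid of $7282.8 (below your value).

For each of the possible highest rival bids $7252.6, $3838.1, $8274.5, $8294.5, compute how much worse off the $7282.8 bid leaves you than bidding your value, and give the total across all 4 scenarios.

$1232.8

The deviation costs you only when the competing bid falls strictly between $7282.8 and $8900.9; elsewhere both bids give the same outcome.
$7252.6: outcomes coincide → loss $0.
$3838.1: outcomes coincide → loss $0.
$8274.5: truthful payoff $626.4, deviation payoff $0 → loss $626.4.
$8294.5: truthful payoff $606.4, deviation payoff $0 → loss $606.4.
Total loss = $626.4 + $606.4 = $1232.8.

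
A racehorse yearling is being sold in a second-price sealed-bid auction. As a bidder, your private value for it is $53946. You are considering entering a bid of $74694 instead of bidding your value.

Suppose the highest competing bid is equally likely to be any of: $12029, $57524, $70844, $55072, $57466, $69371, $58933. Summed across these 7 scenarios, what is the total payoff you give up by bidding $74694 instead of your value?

The deviation costs you only when the competing bid falls strictly between $53946 and $74694; elsewhere both bids give the same outcome.
$12029: outcomes coincide → loss $0.
$57524: truthful payoff $0, deviation payoff −$3578 → loss $3578.
$70844: truthful payoff $0, deviation payoff −$16898 → loss $16898.
$55072: truthful payoff $0, deviation payoff −$1126 → loss $1126.
$57466: truthful payoff $0, deviation payoff −$3520 → loss $3520.
$69371: truthful payoff $0, deviation payoff −$15425 → loss $15425.
$58933: truthful payoff $0, deviation payoff −$4987 → loss $4987.
Total loss = $3578 + $16898 + $1126 + $3520 + $15425 + $4987 = $45534.

$45534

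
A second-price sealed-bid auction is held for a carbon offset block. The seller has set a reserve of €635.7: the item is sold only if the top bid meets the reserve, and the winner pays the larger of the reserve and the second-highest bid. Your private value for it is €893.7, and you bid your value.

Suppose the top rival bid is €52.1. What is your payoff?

Your bid €893.7 is the highest and exceeds the reserve.
Price = max(second-highest bid, reserve) = max(€52.1, €635.7) = €635.7.
Payoff = €893.7 − €635.7 = €258.

€258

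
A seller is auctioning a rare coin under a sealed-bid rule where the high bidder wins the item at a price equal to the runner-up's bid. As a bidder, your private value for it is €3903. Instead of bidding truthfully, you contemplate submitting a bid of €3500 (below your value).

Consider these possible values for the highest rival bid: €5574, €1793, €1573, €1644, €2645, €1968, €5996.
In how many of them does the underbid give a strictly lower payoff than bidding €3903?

0

The deviation hurts exactly when the highest competing bid lies strictly between €3500 and €3903 — underbidding then forfeits a profitable win.
€5574: above both → same outcome either way.
€1793: below both → same outcome either way.
€1573: below both → same outcome either way.
€1644: below both → same outcome either way.
€2645: below both → same outcome either way.
€1968: below both → same outcome either way.
€5996: above both → same outcome either way.
Count: 0.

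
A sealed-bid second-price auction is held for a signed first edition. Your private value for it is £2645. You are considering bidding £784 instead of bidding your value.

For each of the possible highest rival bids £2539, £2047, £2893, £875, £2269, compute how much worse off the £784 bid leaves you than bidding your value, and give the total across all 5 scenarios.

£2850

The deviation costs you only when the competing bid falls strictly between £784 and £2645; elsewhere both bids give the same outcome.
£2539: truthful payoff £106, deviation payoff £0 → loss £106.
£2047: truthful payoff £598, deviation payoff £0 → loss £598.
£2893: outcomes coincide → loss £0.
£875: truthful payoff £1770, deviation payoff £0 → loss £1770.
£2269: truthful payoff £376, deviation payoff £0 → loss £376.
Total loss = £106 + £598 + £1770 + £376 = £2850.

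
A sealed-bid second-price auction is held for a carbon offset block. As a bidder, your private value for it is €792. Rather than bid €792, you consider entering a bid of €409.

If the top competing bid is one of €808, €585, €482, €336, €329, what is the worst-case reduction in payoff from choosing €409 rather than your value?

€310

€808: same outcome either way → loss €0.
€585: truthful gives €207, deviation gives €0 → loss €207.
€482: truthful gives €310, deviation gives €0 → loss €310.
€336: same outcome either way → loss €0.
€329: same outcome either way → loss €0.
Maximum loss: €310.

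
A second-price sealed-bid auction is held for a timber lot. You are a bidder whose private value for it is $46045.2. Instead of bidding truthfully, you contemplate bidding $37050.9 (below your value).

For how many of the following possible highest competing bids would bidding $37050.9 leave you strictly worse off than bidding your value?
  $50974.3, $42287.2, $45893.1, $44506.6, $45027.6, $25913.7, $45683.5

The deviation hurts exactly when the highest competing bid lies strictly between $37050.9 and $46045.2 — underbidding then forfeits a profitable win.
$50974.3: above both → same outcome either way.
$42287.2: inside the interval → strictly worse (loss $3758).
$45893.1: inside the interval → strictly worse (loss $152.1).
$44506.6: inside the interval → strictly worse (loss $1538.6).
$45027.6: inside the interval → strictly worse (loss $1017.6).
$25913.7: below both → same outcome either way.
$45683.5: inside the interval → strictly worse (loss $361.7).
Count: 5.

5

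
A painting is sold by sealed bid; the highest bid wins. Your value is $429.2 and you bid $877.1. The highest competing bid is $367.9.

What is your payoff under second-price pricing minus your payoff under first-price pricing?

$509.2

You have the highest bid, so you win under either rule.
Second-price: pay $367.9 → payoff $61.3.
First-price: pay your own bid $877.1 → payoff −$447.9.
Difference = $61.3 − (−$447.9) = $509.2.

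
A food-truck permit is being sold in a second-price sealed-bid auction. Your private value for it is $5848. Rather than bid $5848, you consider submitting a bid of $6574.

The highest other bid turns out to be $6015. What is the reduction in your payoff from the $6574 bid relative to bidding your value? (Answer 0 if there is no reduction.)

Bidding your value $5848: you lose (since $5848 < $6015). Payoff $0.
Bidding $6574: you win and pay $6015. Payoff $5848 − $6015 = −$167.
The competing bid $6015 lies between your value and your inflated bid, so overbidding wins an item priced above your value.
Loss from deviating = $0 − (−$167) = $167.

$167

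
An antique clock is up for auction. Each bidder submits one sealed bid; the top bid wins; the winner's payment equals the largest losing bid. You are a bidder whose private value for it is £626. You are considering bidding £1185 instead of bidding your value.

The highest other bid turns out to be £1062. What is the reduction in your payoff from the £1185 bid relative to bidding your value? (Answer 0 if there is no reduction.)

Bidding your value £626: you lose (since £626 < £1062). Payoff £0.
Bidding £1185: you win and pay £1062. Payoff £626 − £1062 = −£436.
The competing bid £1062 lies between your value and your inflated bid, so overbidding wins an item priced above your value.
Loss from deviating = £0 − (−£436) = £436.

£436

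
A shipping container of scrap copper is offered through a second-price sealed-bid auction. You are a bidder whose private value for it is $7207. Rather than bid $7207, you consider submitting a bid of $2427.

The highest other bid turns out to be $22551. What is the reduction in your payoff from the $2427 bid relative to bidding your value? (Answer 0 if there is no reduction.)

$0

Bidding your value $7207: you lose (since $7207 < $22551). Payoff $0.
Bidding $2427: you lose. Payoff $0.
Difference = $0 − $0 = $0; both bids lead to the same outcome because the competing bid is above both your value and your alternative bid.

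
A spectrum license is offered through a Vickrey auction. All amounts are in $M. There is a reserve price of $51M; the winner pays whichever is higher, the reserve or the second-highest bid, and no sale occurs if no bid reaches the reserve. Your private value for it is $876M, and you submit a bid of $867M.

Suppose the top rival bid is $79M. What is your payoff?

$797M

Your bid $867M is the highest and exceeds the reserve.
Price = max(second-highest bid, reserve) = max($79M, $51M) = $79M.
Payoff = $876M − $79M = $797M.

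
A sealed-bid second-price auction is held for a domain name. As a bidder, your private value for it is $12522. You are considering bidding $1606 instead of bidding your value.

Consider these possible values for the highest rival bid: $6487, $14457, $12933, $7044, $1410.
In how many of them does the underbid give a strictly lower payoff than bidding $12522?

2

The deviation hurts exactly when the highest competing bid lies strictly between $1606 and $12522 — underbidding then forfeits a profitable win.
$6487: inside the interval → strictly worse (loss $6035).
$14457: above both → same outcome either way.
$12933: above both → same outcome either way.
$7044: inside the interval → strictly worse (loss $5478).
$1410: below both → same outcome either way.
Count: 2.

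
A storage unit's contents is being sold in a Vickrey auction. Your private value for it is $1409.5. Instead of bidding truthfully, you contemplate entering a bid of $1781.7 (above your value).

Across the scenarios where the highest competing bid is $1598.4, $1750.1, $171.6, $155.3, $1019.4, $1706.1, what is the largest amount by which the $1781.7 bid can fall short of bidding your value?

$340.6

$1598.4: truthful gives $0, deviation gives −$188.9 → loss $188.9.
$1750.1: truthful gives $0, deviation gives −$340.6 → loss $340.6.
$171.6: same outcome either way → loss $0.
$155.3: same outcome either way → loss $0.
$1019.4: same outcome either way → loss $0.
$1706.1: truthful gives $0, deviation gives −$296.6 → loss $296.6.
Maximum loss: $340.6.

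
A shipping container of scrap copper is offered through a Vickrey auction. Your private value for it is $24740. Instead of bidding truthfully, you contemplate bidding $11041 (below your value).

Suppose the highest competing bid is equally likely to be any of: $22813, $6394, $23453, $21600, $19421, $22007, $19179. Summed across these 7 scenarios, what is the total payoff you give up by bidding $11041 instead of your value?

The deviation costs you only when the competing bid falls strictly between $11041 and $24740; elsewhere both bids give the same outcome.
$22813: truthful payoff $1927, deviation payoff $0 → loss $1927.
$6394: outcomes coincide → loss $0.
$23453: truthful payoff $1287, deviation payoff $0 → loss $1287.
$21600: truthful payoff $3140, deviation payoff $0 → loss $3140.
$19421: truthful payoff $5319, deviation payoff $0 → loss $5319.
$22007: truthful payoff $2733, deviation payoff $0 → loss $2733.
$19179: truthful payoff $5561, deviation payoff $0 → loss $5561.
Total loss = $1927 + $1287 + $3140 + $5319 + $2733 + $5561 = $19967.

$19967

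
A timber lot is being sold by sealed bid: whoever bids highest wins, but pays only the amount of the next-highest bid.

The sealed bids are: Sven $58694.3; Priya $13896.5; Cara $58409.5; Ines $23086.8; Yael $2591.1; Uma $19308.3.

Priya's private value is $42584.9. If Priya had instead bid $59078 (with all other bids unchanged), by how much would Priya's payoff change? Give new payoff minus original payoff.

−$16109.4

The highest bid among the other bidders is $58694.3; Priya's bid doesn't change that.
Original bid $13896.5: Priya is not highest (top rival bid is $58694.3); payoff $0.
Alternative bid $59078: Priya is highest, pays the top rival bid $58694.3; payoff $42584.9 − $58694.3 = −$16109.4.
Change in payoff = −$16109.4 − ($0) = −$16109.4.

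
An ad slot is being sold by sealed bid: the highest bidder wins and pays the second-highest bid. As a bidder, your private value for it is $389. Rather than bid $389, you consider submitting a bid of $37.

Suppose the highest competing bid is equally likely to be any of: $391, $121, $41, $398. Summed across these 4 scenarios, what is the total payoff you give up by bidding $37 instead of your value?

$616

The deviation costs you only when the competing bid falls strictly between $37 and $389; elsewhere both bids give the same outcome.
$391: outcomes coincide → loss $0.
$121: truthful payoff $268, deviation payoff $0 → loss $268.
$41: truthful payoff $348, deviation payoff $0 → loss $348.
$398: outcomes coincide → loss $0.
Total loss = $268 + $348 = $616.
Truthful bidding weakly dominates here: raising your bid can only win items priced above your value, and lowering it can only forfeit items priced below.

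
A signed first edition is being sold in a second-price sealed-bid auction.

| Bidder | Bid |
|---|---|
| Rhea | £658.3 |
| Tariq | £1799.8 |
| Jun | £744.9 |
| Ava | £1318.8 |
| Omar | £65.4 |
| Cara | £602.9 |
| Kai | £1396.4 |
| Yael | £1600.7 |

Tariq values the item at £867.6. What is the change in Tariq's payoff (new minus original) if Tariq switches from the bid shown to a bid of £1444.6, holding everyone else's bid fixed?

£733.1

The highest bid among the other bidders is £1600.7; Tariq's bid doesn't change that.
Original bid £1799.8: Tariq is highest, pays the top rival bid £1600.7; payoff £867.6 − £1600.7 = −£733.1.
Alternative bid £1444.6: Tariq is not highest (top rival bid is £1600.7); payoff £0.
Change in payoff = £0 − (−£733.1) = £733.1.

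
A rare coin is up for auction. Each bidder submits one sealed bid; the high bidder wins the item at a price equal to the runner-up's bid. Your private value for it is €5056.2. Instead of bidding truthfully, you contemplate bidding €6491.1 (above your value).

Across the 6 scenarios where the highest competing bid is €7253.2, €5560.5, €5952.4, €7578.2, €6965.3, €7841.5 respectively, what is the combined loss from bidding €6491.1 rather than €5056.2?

The deviation costs you only when the competing bid falls strictly between €5056.2 and €6491.1; elsewhere both bids give the same outcome.
€7253.2: outcomes coincide → loss €0.
€5560.5: truthful payoff €0, deviation payoff −€504.3 → loss €504.3.
€5952.4: truthful payoff €0, deviation payoff −€896.2 → loss €896.2.
€7578.2: outcomes coincide → loss €0.
€6965.3: outcomes coincide → loss €0.
€7841.5: outcomes coincide → loss €0.
Total loss = €504.3 + €896.2 = €1400.5.

€1400.5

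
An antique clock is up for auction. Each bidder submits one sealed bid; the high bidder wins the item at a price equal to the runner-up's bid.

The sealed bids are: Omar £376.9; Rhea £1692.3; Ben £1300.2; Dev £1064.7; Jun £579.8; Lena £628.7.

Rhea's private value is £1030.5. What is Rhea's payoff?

Highest bid: Rhea at £1692.3, so Rhea wins.
Second-highest bid: Ben at £1300.2 — that is the price the winner pays.
Rhea's payoff = value − price = £1030.5 − £1300.2 = −£269.7.

−£269.7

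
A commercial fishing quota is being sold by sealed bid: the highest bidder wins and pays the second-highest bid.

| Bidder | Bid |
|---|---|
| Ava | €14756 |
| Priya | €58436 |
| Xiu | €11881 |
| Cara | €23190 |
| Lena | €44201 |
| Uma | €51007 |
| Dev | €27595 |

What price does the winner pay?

Highest bid: Priya at €58436, so Priya wins.
Second-highest bid: Uma at €51007 — that is the price the winner pays.

€51007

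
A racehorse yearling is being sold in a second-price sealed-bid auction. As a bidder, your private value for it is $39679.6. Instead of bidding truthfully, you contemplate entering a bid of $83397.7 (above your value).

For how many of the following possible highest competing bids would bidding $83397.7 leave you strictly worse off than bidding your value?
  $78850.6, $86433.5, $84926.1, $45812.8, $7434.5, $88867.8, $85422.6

2

The deviation hurts exactly when the highest competing bid lies strictly between $39679.6 and $83397.7 — overbidding then wins at a price above your value.
$78850.6: inside the interval → strictly worse (loss $39171).
$86433.5: above both → same outcome either way.
$84926.1: above both → same outcome either way.
$45812.8: inside the interval → strictly worse (loss $6133.2).
$7434.5: below both → same outcome either way.
$88867.8: above both → same outcome either way.
$85422.6: above both → same outcome either way.
Count: 2.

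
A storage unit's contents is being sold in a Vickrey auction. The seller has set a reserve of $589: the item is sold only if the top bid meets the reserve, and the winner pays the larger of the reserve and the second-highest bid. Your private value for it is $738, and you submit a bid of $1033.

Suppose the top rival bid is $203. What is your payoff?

$149

Your bid $1033 is the highest and exceeds the reserve.
Price = max(second-highest bid, reserve) = max($203, $589) = $589.
Payoff = $738 − $589 = $149.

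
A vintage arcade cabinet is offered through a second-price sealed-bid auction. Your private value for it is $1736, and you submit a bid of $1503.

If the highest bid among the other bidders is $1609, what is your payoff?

$0

Your bid $1503 is below the highest competing bid $1609, so you lose.
A losing bidder pays nothing and receives nothing: payoff = $0.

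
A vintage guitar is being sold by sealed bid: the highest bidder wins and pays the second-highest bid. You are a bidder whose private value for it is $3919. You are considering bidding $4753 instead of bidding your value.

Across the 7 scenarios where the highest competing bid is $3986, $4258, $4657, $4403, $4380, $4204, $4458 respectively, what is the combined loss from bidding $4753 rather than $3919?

$2913

The deviation costs you only when the competing bid falls strictly between $3919 and $4753; elsewhere both bids give the same outcome.
$3986: truthful payoff $0, deviation payoff −$67 → loss $67.
$4258: truthful payoff $0, deviation payoff −$339 → loss $339.
$4657: truthful payoff $0, deviation payoff −$738 → loss $738.
$4403: truthful payoff $0, deviation payoff −$484 → loss $484.
$4380: truthful payoff $0, deviation payoff −$461 → loss $461.
$4204: truthful payoff $0, deviation payoff −$285 → loss $285.
$4458: truthful payoff $0, deviation payoff −$539 → loss $539.
Total loss = $67 + $339 + $738 + $484 + $461 + $285 + $539 = $2913.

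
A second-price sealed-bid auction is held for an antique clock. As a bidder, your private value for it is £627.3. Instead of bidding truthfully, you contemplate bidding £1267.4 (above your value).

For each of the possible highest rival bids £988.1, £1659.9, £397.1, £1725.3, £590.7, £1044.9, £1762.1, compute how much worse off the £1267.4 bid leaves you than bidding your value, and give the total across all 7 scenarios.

£778.4

The deviation costs you only when the competing bid falls strictly between £627.3 and £1267.4; elsewhere both bids give the same outcome.
£988.1: truthful payoff £0, deviation payoff −£360.8 → loss £360.8.
£1659.9: outcomes coincide → loss £0.
£397.1: outcomes coincide → loss £0.
£1725.3: outcomes coincide → loss £0.
£590.7: outcomes coincide → loss £0.
£1044.9: truthful payoff £0, deviation payoff −£417.6 → loss £417.6.
£1762.1: outcomes coincide → loss £0.
Total loss = £360.8 + £417.6 = £778.4.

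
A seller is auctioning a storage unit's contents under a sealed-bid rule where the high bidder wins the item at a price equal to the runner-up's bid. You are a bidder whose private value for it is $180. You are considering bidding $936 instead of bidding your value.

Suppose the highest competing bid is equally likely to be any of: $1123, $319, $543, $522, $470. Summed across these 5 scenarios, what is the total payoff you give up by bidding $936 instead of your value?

$1134

The deviation costs you only when the competing bid falls strictly between $180 and $936; elsewhere both bids give the same outcome.
$1123: outcomes coincide → loss $0.
$319: truthful payoff $0, deviation payoff −$139 → loss $139.
$543: truthful payoff $0, deviation payoff −$363 → loss $363.
$522: truthful payoff $0, deviation payoff −$342 → loss $342.
$470: truthful payoff $0, deviation payoff −$290 → loss $290.
Total loss = $139 + $363 + $342 + $290 = $1134.
Truthful bidding weakly dominates here: raising your bid can only win items priced above your value, and lowering it can only forfeit items priced below.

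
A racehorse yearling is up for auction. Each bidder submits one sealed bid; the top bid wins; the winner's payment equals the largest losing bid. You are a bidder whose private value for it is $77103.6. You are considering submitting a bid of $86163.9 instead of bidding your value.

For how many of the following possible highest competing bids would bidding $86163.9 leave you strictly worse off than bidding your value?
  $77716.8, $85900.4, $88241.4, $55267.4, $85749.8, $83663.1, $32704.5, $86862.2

The deviation hurts exactly when the highest competing bid lies strictly between $77103.6 and $86163.9 — overbidding then wins at a price above your value.
$77716.8: inside the interval → strictly worse (loss $613.2).
$85900.4: inside the interval → strictly worse (loss $8796.8).
$88241.4: above both → same outcome either way.
$55267.4: below both → same outcome either way.
$85749.8: inside the interval → strictly worse (loss $8646.2).
$83663.1: inside the interval → strictly worse (loss $6559.5).
$32704.5: below both → same outcome either way.
$86862.2: above both → same outcome either way.
Count: 4.

4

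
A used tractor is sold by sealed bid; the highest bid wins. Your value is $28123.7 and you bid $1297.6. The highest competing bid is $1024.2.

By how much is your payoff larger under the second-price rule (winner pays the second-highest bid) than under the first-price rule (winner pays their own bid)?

$273.4

You have the highest bid, so you win under either rule.
Second-price: pay $1024.2 → payoff $27099.5.
First-price: pay your own bid $1297.6 → payoff $26826.1.
Difference = $27099.5 − ($26826.1) = $273.4.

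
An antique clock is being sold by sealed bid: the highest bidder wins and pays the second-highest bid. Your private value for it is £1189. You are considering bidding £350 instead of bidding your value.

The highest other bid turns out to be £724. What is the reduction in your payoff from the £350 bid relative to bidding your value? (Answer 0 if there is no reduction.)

Bidding your value £1189: you win (since £1189 > £724) and pay £724. Payoff £465.
Bidding £350: you lose. Payoff £0.
The competing bid £724 lies between your shaded bid and your value, so underbidding forfeits an item you could have won at a profitable price.
Loss from deviating = £465 − (£0) = £465.

£465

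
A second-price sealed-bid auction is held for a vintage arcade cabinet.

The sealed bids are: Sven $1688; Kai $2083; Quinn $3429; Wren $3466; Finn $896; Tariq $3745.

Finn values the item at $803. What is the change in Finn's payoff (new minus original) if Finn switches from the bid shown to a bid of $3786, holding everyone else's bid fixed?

−$2942

The highest bid among the other bidders is $3745; Finn's bid doesn't change that.
Original bid $896: Finn is not highest (top rival bid is $3745); payoff $0.
Alternative bid $3786: Finn is highest, pays the top rival bid $3745; payoff $803 − $3745 = −$2942.
Change in payoff = −$2942 − ($0) = −$2942.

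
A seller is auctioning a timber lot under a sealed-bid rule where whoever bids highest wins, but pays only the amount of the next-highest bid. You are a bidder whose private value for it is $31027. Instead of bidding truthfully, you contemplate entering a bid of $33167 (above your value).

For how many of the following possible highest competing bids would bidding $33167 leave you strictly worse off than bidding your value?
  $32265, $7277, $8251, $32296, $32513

The deviation hurts exactly when the highest competing bid lies strictly between $31027 and $33167 — overbidding then wins at a price above your value.
$32265: inside the interval → strictly worse (loss $1238).
$7277: below both → same outcome either way.
$8251: below both → same outcome either way.
$32296: inside the interval → strictly worse (loss $1269).
$32513: inside the interval → strictly worse (loss $1486).
Count: 3.

3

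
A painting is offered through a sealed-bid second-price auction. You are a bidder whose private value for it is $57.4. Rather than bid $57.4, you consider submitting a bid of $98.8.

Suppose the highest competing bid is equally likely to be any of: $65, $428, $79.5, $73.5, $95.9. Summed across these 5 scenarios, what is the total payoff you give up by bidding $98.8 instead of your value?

The deviation costs you only when the competing bid falls strictly between $57.4 and $98.8; elsewhere both bids give the same outcome.
$65: truthful payoff $0, deviation payoff −$7.6 → loss $7.6.
$428: outcomes coincide → loss $0.
$79.5: truthful payoff $0, deviation payoff −$22.1 → loss $22.1.
$73.5: truthful payoff $0, deviation payoff −$16.1 → loss $16.1.
$95.9: truthful payoff $0, deviation payoff −$38.5 → loss $38.5.
Total loss = $7.6 + $22.1 + $16.1 + $38.5 = $84.3.

$84.3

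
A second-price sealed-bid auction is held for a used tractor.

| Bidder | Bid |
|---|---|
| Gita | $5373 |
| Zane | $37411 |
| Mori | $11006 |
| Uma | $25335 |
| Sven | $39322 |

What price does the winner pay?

Highest bid: Sven at $39322, so Sven wins.
Second-highest bid: Zane at $37411 — that is the price the winner pays.

$37411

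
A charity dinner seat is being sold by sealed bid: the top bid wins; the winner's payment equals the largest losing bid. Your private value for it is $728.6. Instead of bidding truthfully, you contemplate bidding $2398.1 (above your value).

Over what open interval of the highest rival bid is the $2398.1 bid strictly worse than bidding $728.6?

If the competing bid is below $728.6, both bids win at the same price — no difference.
If it is above $2398.1, both bids lose — no difference.
If it lies strictly between $728.6 and $2398.1, bidding your value loses (payoff 0) while bidding $2398.1 wins at a price above your value (payoff negative).
So the deviation strictly hurts on the open interval ($728.6, $2398.1).
Because the price is fixed by the runner-up's bid, deviating from your value can only change a good outcome into a bad one — never the reverse.

($728.6, $2398.1)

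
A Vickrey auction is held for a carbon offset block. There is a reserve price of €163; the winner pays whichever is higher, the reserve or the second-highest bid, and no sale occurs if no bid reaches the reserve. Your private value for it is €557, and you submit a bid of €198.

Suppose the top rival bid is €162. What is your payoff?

Your bid €198 is the highest and exceeds the reserve.
Price = max(second-highest bid, reserve) = max(€162, €163) = €163.
Payoff = €557 − €163 = €394.

€394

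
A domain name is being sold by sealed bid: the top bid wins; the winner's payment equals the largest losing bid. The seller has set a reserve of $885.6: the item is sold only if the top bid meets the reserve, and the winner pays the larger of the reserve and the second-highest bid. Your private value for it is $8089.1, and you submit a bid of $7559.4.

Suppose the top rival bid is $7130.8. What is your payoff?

$958.3

Your bid $7559.4 is the highest and exceeds the reserve.
Price = max(second-highest bid, reserve) = max($7130.8, $885.6) = $7130.8.
Payoff = $8089.1 − $7130.8 = $958.3.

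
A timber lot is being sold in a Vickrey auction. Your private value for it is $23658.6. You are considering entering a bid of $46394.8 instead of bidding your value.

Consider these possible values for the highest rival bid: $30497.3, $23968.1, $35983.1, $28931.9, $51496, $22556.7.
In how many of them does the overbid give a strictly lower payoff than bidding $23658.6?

4

The deviation hurts exactly when the highest competing bid lies strictly between $23658.6 and $46394.8 — overbidding then wins at a price above your value.
$30497.3: inside the interval → strictly worse (loss $6838.7).
$23968.1: inside the interval → strictly worse (loss $309.5).
$35983.1: inside the interval → strictly worse (loss $12324.5).
$28931.9: inside the interval → strictly worse (loss $5273.3).
$51496: above both → same outcome either way.
$22556.7: below both → same outcome either way.
Count: 4.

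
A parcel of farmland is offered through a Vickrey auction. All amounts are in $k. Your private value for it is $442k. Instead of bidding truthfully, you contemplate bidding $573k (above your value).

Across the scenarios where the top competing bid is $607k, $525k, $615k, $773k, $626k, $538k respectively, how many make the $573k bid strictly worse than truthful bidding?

2

The deviation hurts exactly when the highest competing bid lies strictly between $442k and $573k — overbidding then wins at a price above your value.
$607k: above both → same outcome either way.
$525k: inside the interval → strictly worse (loss $83k).
$615k: above both → same outcome either way.
$773k: above both → same outcome either way.
$626k: above both → same outcome either way.
$538k: inside the interval → strictly worse (loss $96k).
Count: 2.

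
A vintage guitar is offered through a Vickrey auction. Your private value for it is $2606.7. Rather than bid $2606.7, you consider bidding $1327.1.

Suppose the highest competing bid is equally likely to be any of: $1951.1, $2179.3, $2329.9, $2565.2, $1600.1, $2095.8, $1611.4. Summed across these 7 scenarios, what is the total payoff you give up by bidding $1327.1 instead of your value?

$3914.1

The deviation costs you only when the competing bid falls strictly between $1327.1 and $2606.7; elsewhere both bids give the same outcome.
$1951.1: truthful payoff $655.6, deviation payoff $0 → loss $655.6.
$2179.3: truthful payoff $427.4, deviation payoff $0 → loss $427.4.
$2329.9: truthful payoff $276.8, deviation payoff $0 → loss $276.8.
$2565.2: truthful payoff $41.5, deviation payoff $0 → loss $41.5.
$1600.1: truthful payoff $1006.6, deviation payoff $0 → loss $1006.6.
$2095.8: truthful payoff $510.9, deviation payoff $0 → loss $510.9.
$1611.4: truthful payoff $995.3, deviation payoff $0 → loss $995.3.
Total loss = $655.6 + $427.4 + $276.8 + $41.5 + $1006.6 + $510.9 + $995.3 = $3914.1.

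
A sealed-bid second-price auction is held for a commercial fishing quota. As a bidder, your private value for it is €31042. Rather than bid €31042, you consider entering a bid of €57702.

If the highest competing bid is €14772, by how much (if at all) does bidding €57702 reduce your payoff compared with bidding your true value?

Bidding your value €31042: you win (since €31042 > €14772) and pay €14772. Payoff €16270.
Bidding €57702: you win and pay €14772. Payoff €31042 − €14772 = €16270.
Difference = €16270 − €16270 = €0; both bids lead to the same outcome because the competing bid is below both your value and your alternative bid.

€0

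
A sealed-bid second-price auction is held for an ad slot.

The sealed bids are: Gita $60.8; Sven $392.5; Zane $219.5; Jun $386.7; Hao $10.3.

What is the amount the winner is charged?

Highest bid: Sven at $392.5, so Sven wins.
Second-highest bid: Jun at $386.7 — that is the price the winner pays.

$386.7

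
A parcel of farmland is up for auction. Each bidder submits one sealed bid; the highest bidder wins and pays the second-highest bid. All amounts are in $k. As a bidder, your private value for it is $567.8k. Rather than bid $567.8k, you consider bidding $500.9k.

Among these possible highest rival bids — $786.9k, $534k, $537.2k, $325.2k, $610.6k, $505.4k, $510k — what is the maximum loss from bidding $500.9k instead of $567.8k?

$786.9k: same outcome either way → loss $0k.
$534k: truthful gives $33.8k, deviation gives $0k → loss $33.8k.
$537.2k: truthful gives $30.6k, deviation gives $0k → loss $30.6k.
$325.2k: same outcome either way → loss $0k.
$610.6k: same outcome either way → loss $0k.
$505.4k: truthful gives $62.4k, deviation gives $0k → loss $62.4k.
$510k: truthful gives $57.8k, deviation gives $0k → loss $57.8k.
Maximum loss: $62.4k.

$62.4k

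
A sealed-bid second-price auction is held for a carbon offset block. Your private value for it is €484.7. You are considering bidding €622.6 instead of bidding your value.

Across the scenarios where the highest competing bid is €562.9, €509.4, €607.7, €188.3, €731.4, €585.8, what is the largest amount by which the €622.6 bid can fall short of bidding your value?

€562.9: truthful gives €0, deviation gives −€78.2 → loss €78.2.
€509.4: truthful gives €0, deviation gives −€24.7 → loss €24.7.
€607.7: truthful gives €0, deviation gives −€123 → loss €123.
€188.3: same outcome either way → loss €0.
€731.4: same outcome either way → loss €0.
€585.8: truthful gives €0, deviation gives −€101.1 → loss €101.1.
Maximum loss: €123.

€123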